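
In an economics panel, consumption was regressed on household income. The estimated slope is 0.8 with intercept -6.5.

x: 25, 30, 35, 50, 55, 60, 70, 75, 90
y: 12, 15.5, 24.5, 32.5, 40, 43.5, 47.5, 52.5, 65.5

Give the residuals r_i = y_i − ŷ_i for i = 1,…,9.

-1.5, -2, 3, -1, 2.5, 2, -2, -1, 0

x=25: ŷ = -6.5 + 0.8·25 = 13.5; r = 12 − 13.5 = -1.5
x=30: ŷ = -6.5 + 0.8·30 = 17.5; r = 15.5 − 17.5 = -2
x=35: ŷ = -6.5 + 0.8·35 = 21.5; r = 24.5 − 21.5 = 3
x=50: ŷ = -6.5 + 0.8·50 = 33.5; r = 32.5 − 33.5 = -1
x=55: ŷ = -6.5 + 0.8·55 = 37.5; r = 40 − 37.5 = 2.5
x=60: ŷ = -6.5 + 0.8·60 = 41.5; r = 43.5 − 41.5 = 2
x=70: ŷ = -6.5 + 0.8·70 = 49.5; r = 47.5 − 49.5 = -2
x=75: ŷ = -6.5 + 0.8·75 = 53.5; r = 52.5 − 53.5 = -1
x=90: ŷ = -6.5 + 0.8·90 = 65.5; r = 65.5 − 65.5 = 0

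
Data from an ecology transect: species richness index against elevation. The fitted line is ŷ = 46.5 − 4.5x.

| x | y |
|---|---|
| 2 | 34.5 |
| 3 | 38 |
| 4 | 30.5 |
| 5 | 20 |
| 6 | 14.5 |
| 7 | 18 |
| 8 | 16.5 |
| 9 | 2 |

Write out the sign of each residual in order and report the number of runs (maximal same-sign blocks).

5 runs

x=2: ŷ = 46.5 − 4.5·2 = 37.5; e = 34.5 − 37.5 = -3
x=3: ŷ = 46.5 − 4.5·3 = 33; e = 38 − 33 = 5
x=4: ŷ = 46.5 − 4.5·4 = 28.5; e = 30.5 − 28.5 = 2
x=5: ŷ = 46.5 − 4.5·5 = 24; e = 20 − 24 = -4
x=6: ŷ = 46.5 − 4.5·6 = 19.5; e = 14.5 − 19.5 = -5
x=7: ŷ = 46.5 − 4.5·7 = 15; e = 18 − 15 = 3
x=8: ŷ = 46.5 − 4.5·8 = 10.5; e = 16.5 − 10.5 = 6
x=9: ŷ = 46.5 − 4.5·9 = 6; e = 2 − 6 = -4
Signs: − + + − − + + −
Runs: −×1, +×2, −×2, +×2, −×1 → 5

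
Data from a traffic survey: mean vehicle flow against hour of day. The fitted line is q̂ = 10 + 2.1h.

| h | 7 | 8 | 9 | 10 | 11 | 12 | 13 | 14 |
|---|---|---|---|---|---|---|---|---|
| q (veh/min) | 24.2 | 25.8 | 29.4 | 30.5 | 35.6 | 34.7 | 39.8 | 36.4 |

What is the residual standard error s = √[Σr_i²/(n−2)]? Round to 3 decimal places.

h=7: q̂ = 10 + 2.1·7 = 24.7; r = 24.2 − 24.7 = -0.5
h=8: q̂ = 10 + 2.1·8 = 26.8; r = 25.8 − 26.8 = -1
h=9: q̂ = 10 + 2.1·9 = 28.9; r = 29.4 − 28.9 = 0.5
h=10: q̂ = 10 + 2.1·10 = 31; r = 30.5 − 31 = -0.5
h=11: q̂ = 10 + 2.1·11 = 33.1; r = 35.6 − 33.1 = 2.5
h=12: q̂ = 10 + 2.1·12 = 35.2; r = 34.7 − 35.2 = -0.5
h=13: q̂ = 10 + 2.1·13 = 37.3; r = 39.8 − 37.3 = 2.5
h=14: q̂ = 10 + 2.1·14 = 39.4; r = 36.4 − 39.4 = -3
SSE = 0.25 + 1 + 0.25 + 0.25 + 6.25 + 0.25 + 6.25 + 9 = 23.5
s = √(23.5/6) = √3.91667 ≈ 1.979

s = 1.979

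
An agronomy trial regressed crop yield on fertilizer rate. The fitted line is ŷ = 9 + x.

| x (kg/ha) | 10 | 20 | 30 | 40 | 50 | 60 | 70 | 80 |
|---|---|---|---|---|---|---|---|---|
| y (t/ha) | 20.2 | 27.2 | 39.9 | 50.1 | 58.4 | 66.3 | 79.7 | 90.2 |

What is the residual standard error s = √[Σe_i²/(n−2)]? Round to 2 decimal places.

x=10: ŷ = 9 + 10 = 19; e = 20.2 − 19 = 1.2
x=20: ŷ = 9 + 20 = 29; e = 27.2 − 29 = -1.8
x=30: ŷ = 9 + 30 = 39; e = 39.9 − 39 = 0.9
x=40: ŷ = 9 + 40 = 49; e = 50.1 − 49 = 1.1
x=50: ŷ = 9 + 50 = 59; e = 58.4 − 59 = -0.6
x=60: ŷ = 9 + 60 = 69; e = 66.3 − 69 = -2.7
x=70: ŷ = 9 + 70 = 79; e = 79.7 − 79 = 0.7
x=80: ŷ = 9 + 80 = 89; e = 90.2 − 89 = 1.2
SSE = 1.44 + 3.24 + 0.81 + 1.21 + 0.36 + 7.29 + 0.49 + 1.44 = 16.28
s = √(16.28/6) = √2.71333 ≈ 1.65

s = 1.65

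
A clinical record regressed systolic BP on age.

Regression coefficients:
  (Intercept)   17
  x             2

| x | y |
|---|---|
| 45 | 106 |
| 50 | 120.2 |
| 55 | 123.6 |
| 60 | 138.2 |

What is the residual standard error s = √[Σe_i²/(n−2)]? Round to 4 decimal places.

s = 3.4814

x=45: ŷ = 17 + 2·45 = 107; e = 106 − 107 = -1
x=50: ŷ = 17 + 2·50 = 117; e = 120.2 − 117 = 3.2
x=55: ŷ = 17 + 2·55 = 127; e = 123.6 − 127 = -3.4
x=60: ŷ = 17 + 2·60 = 137; e = 138.2 − 137 = 1.2
SSE = 1 + 10.24 + 11.56 + 1.44 = 24.24
s = √(24.24/2) = √12.12 ≈ 3.4814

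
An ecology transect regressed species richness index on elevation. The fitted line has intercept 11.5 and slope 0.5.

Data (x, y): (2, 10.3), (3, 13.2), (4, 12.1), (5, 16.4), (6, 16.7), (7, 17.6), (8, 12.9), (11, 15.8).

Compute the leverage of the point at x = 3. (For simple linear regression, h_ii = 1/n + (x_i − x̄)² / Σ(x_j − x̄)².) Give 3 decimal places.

h = 0.252

x̄ = (2 + 3 + 4 + 5 + 6 + 7 + 8 + 11)/8 = 5.75
Σ(x − x̄)² = 14.0625 + 7.5625 + 3.0625 + 0.5625 + 0.0625 + 1.5625 + 5.0625 + 27.5625 = 59.5
h = 1/8 + (-2.75)²/59.5 = 0.125 + 0.127101 = 0.252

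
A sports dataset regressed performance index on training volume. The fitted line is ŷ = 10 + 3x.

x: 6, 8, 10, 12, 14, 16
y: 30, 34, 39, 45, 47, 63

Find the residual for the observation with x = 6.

ŷ = 10 + 3·6 = 28
r = 30 − 28 = 2

r = 2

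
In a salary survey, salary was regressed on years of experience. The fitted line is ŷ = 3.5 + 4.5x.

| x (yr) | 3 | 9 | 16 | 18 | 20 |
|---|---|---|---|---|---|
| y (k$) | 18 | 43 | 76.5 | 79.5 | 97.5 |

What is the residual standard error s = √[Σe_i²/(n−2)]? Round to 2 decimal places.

s = 3.83

x=3: ŷ = 3.5 + 4.5·3 = 17; e = 18 − 17 = 1
x=9: ŷ = 3.5 + 4.5·9 = 44; e = 43 − 44 = -1
x=16: ŷ = 3.5 + 4.5·16 = 75.5; e = 76.5 − 75.5 = 1
x=18: ŷ = 3.5 + 4.5·18 = 84.5; e = 79.5 − 84.5 = -5
x=20: ŷ = 3.5 + 4.5·20 = 93.5; e = 97.5 − 93.5 = 4
SSE = 1 + 1 + 1 + 25 + 16 = 44
s = √(44/3) = √14.6667 ≈ 3.83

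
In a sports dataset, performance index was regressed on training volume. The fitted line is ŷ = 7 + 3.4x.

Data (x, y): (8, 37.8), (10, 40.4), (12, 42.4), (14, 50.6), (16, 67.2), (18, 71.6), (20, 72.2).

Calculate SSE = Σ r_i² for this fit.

SSE = 111.52

x=8: ŷ = 7 + 3.4·8 = 34.2; r = 37.8 − 34.2 = 3.6
x=10: ŷ = 7 + 3.4·10 = 41; r = 40.4 − 41 = -0.6
x=12: ŷ = 7 + 3.4·12 = 47.8; r = 42.4 − 47.8 = -5.4
x=14: ŷ = 7 + 3.4·14 = 54.6; r = 50.6 − 54.6 = -4
x=16: ŷ = 7 + 3.4·16 = 61.4; r = 67.2 − 61.4 = 5.8
x=18: ŷ = 7 + 3.4·18 = 68.2; r = 71.6 − 68.2 = 3.4
x=20: ŷ = 7 + 3.4·20 = 75; r = 72.2 − 75 = -2.8
SSE = 12.96 + 0.36 + 29.16 + 16 + 33.64 + 11.56 + 7.84 = 111.52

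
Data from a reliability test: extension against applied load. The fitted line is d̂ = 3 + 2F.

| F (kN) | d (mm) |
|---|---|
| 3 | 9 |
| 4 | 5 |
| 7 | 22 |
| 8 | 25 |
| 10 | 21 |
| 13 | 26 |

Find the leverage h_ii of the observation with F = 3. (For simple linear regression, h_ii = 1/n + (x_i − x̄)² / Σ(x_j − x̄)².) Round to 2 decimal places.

h = 0.46

F̄ = (3 + 4 + 7 + 8 + 10 + 13)/6 = 7.5
Σ(F − F̄)² = 20.25 + 12.25 + 0.25 + 0.25 + 6.25 + 30.25 = 69.5
h = 1/6 + (-4.5)²/69.5 = 0.166667 + 0.291367 = 0.46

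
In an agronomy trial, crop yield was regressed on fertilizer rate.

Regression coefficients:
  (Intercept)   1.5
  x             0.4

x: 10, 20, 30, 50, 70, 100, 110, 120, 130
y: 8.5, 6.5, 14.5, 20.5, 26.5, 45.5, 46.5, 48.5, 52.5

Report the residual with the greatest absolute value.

x=10: ŷ = 1.5 + 0.4·10 = 5.5; r = 8.5 − 5.5 = 3
x=20: ŷ = 1.5 + 0.4·20 = 9.5; r = 6.5 − 9.5 = -3
x=30: ŷ = 1.5 + 0.4·30 = 13.5; r = 14.5 − 13.5 = 1
x=50: ŷ = 1.5 + 0.4·50 = 21.5; r = 20.5 − 21.5 = -1
x=70: ŷ = 1.5 + 0.4·70 = 29.5; r = 26.5 − 29.5 = -3
x=100: ŷ = 1.5 + 0.4·100 = 41.5; r = 45.5 − 41.5 = 4
x=110: ŷ = 1.5 + 0.4·110 = 45.5; r = 46.5 − 45.5 = 1
x=120: ŷ = 1.5 + 0.4·120 = 49.5; r = 48.5 − 49.5 = -1
x=130: ŷ = 1.5 + 0.4·130 = 53.5; r = 52.5 − 53.5 = -1
Largest |r| is 4 at x = 100, residual 4.

r = 4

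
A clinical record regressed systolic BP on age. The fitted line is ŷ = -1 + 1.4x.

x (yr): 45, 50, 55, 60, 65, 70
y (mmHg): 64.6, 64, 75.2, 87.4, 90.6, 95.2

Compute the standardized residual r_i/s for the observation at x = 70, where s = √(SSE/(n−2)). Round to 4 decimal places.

-0.4838

x=45: ŷ = -1 + 1.4·45 = 62; r = 64.6 − 62 = 2.6
x=50: ŷ = -1 + 1.4·50 = 69; r = 64 − 69 = -5
x=55: ŷ = -1 + 1.4·55 = 76; r = 75.2 − 76 = -0.8
x=60: ŷ = -1 + 1.4·60 = 83; r = 87.4 − 83 = 4.4
x=65: ŷ = -1 + 1.4·65 = 90; r = 90.6 − 90 = 0.6
x=70: ŷ = -1 + 1.4·70 = 97; r = 95.2 − 97 = -1.8
SSE = 6.76 + 25 + 0.64 + 19.36 + 0.36 + 3.24 = 55.36
s = √(55.36/4) = 3.72022
r/s = -1.8 / 3.72022 = -0.4838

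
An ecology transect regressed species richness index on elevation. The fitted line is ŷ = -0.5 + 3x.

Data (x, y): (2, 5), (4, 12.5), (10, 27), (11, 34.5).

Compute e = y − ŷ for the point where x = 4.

e = 1

ŷ = -0.5 + 3·4 = 11.5
e = 12.5 − 11.5 = 1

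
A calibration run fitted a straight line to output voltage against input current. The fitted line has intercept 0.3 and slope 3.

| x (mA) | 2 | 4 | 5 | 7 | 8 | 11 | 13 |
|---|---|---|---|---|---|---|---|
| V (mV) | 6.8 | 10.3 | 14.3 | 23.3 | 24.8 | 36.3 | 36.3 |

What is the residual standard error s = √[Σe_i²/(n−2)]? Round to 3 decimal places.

x=2: V̂ = 0.3 + 3·2 = 6.3; e = 6.8 − 6.3 = 0.5
x=4: V̂ = 0.3 + 3·4 = 12.3; e = 10.3 − 12.3 = -2
x=5: V̂ = 0.3 + 3·5 = 15.3; e = 14.3 − 15.3 = -1
x=7: V̂ = 0.3 + 3·7 = 21.3; e = 23.3 − 21.3 = 2
x=8: V̂ = 0.3 + 3·8 = 24.3; e = 24.8 − 24.3 = 0.5
x=11: V̂ = 0.3 + 3·11 = 33.3; e = 36.3 − 33.3 = 3
x=13: V̂ = 0.3 + 3·13 = 39.3; e = 36.3 − 39.3 = -3
SSE = 0.25 + 4 + 1 + 4 + 0.25 + 9 + 9 = 27.5
s = √(27.5/5) = √5.5 ≈ 2.345

s = 2.345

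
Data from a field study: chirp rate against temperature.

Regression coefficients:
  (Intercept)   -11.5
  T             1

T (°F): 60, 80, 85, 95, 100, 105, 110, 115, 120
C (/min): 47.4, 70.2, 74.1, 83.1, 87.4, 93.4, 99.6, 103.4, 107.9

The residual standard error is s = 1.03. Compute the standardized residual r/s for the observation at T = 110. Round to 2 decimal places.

1.07

Ĉ = -11.5 + 110 = 98.5
r = 99.6 − 98.5 = 1.1
r/s = 1.1 / 1.03 = 1.07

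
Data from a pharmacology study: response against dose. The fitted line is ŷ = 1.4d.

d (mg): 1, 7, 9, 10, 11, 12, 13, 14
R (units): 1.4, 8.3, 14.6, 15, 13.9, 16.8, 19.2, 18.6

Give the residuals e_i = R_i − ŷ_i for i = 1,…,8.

d=1: ŷ = 1.4·1 = 1.4; e = 1.4 − 1.4 = 0
d=7: ŷ = 1.4·7 = 9.8; e = 8.3 − 9.8 = -1.5
d=9: ŷ = 1.4·9 = 12.6; e = 14.6 − 12.6 = 2
d=10: ŷ = 1.4·10 = 14; e = 15 − 14 = 1
d=11: ŷ = 1.4·11 = 15.4; e = 13.9 − 15.4 = -1.5
d=12: ŷ = 1.4·12 = 16.8; e = 16.8 − 16.8 = 0
d=13: ŷ = 1.4·13 = 18.2; e = 19.2 − 18.2 = 1
d=14: ŷ = 1.4·14 = 19.6; e = 18.6 − 19.6 = -1

0, -1.5, 2, 1, -1.5, 0, 1, -1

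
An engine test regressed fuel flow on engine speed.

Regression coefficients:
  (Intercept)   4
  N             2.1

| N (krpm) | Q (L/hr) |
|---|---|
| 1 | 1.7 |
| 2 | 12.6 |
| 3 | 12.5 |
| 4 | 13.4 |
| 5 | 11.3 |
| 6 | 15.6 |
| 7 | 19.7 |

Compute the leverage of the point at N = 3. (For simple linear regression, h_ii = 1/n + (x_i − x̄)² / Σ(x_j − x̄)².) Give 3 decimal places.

N̄ = (1 + 2 + 3 + 4 + 5 + 6 + 7)/7 = 4
Σ(N − N̄)² = 9 + 4 + 1 + 0 + 1 + 4 + 9 = 28
h = 1/7 + (-1)²/28 = 0.142857 + 0.0357143 = 0.179

h = 0.179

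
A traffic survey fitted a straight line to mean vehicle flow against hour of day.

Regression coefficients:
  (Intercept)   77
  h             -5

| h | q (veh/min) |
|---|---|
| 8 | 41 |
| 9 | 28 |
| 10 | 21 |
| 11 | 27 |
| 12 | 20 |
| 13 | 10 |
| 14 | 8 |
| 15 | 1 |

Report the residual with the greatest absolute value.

e = -6

h=8: q̂ = 77 − 5·8 = 37; e = 41 − 37 = 4
h=9: q̂ = 77 − 5·9 = 32; e = 28 − 32 = -4
h=10: q̂ = 77 − 5·10 = 27; e = 21 − 27 = -6
h=11: q̂ = 77 − 5·11 = 22; e = 27 − 22 = 5
h=12: q̂ = 77 − 5·12 = 17; e = 20 − 17 = 3
h=13: q̂ = 77 − 5·13 = 12; e = 10 − 12 = -2
h=14: q̂ = 77 − 5·14 = 7; e = 8 − 7 = 1
h=15: q̂ = 77 − 5·15 = 2; e = 1 − 2 = -1
Largest |e| is 6 at h = 10, residual -6.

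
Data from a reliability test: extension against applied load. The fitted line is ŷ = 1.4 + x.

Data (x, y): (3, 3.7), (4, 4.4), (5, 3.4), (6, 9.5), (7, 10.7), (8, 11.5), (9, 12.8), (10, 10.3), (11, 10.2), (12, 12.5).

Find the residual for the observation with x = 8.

r = 2.1

ŷ = 1.4 + 8 = 9.4
r = 11.5 − 9.4 = 2.1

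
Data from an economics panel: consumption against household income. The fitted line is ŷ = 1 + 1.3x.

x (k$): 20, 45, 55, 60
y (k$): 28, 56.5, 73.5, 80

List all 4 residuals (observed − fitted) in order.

x=20: ŷ = 1 + 1.3·20 = 27; e = 28 − 27 = 1
x=45: ŷ = 1 + 1.3·45 = 59.5; e = 56.5 − 59.5 = -3
x=55: ŷ = 1 + 1.3·55 = 72.5; e = 73.5 − 72.5 = 1
x=60: ŷ = 1 + 1.3·60 = 79; e = 80 − 79 = 1

1, -3, 1, 1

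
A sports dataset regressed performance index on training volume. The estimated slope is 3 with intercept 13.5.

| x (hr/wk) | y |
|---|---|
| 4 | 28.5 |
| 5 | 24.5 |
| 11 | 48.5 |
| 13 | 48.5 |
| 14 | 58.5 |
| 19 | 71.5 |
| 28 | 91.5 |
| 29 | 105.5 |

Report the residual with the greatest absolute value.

r = -6

x=4: ŷ = 13.5 + 3·4 = 25.5; r = 28.5 − 25.5 = 3
x=5: ŷ = 13.5 + 3·5 = 28.5; r = 24.5 − 28.5 = -4
x=11: ŷ = 13.5 + 3·11 = 46.5; r = 48.5 − 46.5 = 2
x=13: ŷ = 13.5 + 3·13 = 52.5; r = 48.5 − 52.5 = -4
x=14: ŷ = 13.5 + 3·14 = 55.5; r = 58.5 − 55.5 = 3
x=19: ŷ = 13.5 + 3·19 = 70.5; r = 71.5 − 70.5 = 1
x=28: ŷ = 13.5 + 3·28 = 97.5; r = 91.5 − 97.5 = -6
x=29: ŷ = 13.5 + 3·29 = 100.5; r = 105.5 − 100.5 = 5
Largest |r| is 6 at x = 28, residual -6.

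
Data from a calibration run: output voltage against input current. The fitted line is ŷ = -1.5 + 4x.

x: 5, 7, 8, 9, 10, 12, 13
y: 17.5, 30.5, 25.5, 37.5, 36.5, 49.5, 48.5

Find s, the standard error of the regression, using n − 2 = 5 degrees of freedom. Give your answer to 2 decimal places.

x=5: ŷ = -1.5 + 4·5 = 18.5; r = 17.5 − 18.5 = -1
x=7: ŷ = -1.5 + 4·7 = 26.5; r = 30.5 − 26.5 = 4
x=8: ŷ = -1.5 + 4·8 = 30.5; r = 25.5 − 30.5 = -5
x=9: ŷ = -1.5 + 4·9 = 34.5; r = 37.5 − 34.5 = 3
x=10: ŷ = -1.5 + 4·10 = 38.5; r = 36.5 − 38.5 = -2
x=12: ŷ = -1.5 + 4·12 = 46.5; r = 49.5 − 46.5 = 3
x=13: ŷ = -1.5 + 4·13 = 50.5; r = 48.5 − 50.5 = -2
SSE = 1 + 16 + 25 + 9 + 4 + 9 + 4 = 68
s = √(68/5) = √13.6 ≈ 3.69

s = 3.69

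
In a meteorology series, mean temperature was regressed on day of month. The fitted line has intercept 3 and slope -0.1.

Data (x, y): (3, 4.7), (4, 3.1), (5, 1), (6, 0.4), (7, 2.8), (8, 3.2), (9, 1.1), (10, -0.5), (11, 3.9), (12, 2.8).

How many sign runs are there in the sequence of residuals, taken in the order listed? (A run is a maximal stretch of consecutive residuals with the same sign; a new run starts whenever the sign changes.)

5 runs

x=3: ŷ = 3 − 0.1·3 = 2.7; r = 4.7 − 2.7 = 2
x=4: ŷ = 3 − 0.1·4 = 2.6; r = 3.1 − 2.6 = 0.5
x=5: ŷ = 3 − 0.1·5 = 2.5; r = 1 − 2.5 = -1.5
x=6: ŷ = 3 − 0.1·6 = 2.4; r = 0.4 − 2.4 = -2
x=7: ŷ = 3 − 0.1·7 = 2.3; r = 2.8 − 2.3 = 0.5
x=8: ŷ = 3 − 0.1·8 = 2.2; r = 3.2 − 2.2 = 1
x=9: ŷ = 3 − 0.1·9 = 2.1; r = 1.1 − 2.1 = -1
x=10: ŷ = 3 − 0.1·10 = 2; r = -0.5 − 2 = -2.5
x=11: ŷ = 3 − 0.1·11 = 1.9; r = 3.9 − 1.9 = 2
x=12: ŷ = 3 − 0.1·12 = 1.8; r = 2.8 − 1.8 = 1
Signs: + + − − + + − − + +
Runs: +×2, −×2, +×2, −×2, +×2 → 5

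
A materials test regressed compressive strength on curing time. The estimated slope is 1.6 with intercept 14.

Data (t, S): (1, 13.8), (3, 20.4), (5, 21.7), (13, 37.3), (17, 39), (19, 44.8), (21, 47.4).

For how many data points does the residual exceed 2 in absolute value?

t=1: ŷ = 14 + 1.6·1 = 15.6; e = 13.8 − 15.6 = -1.8
t=3: ŷ = 14 + 1.6·3 = 18.8; e = 20.4 − 18.8 = 1.6
t=5: ŷ = 14 + 1.6·5 = 22; e = 21.7 − 22 = -0.3
t=13: ŷ = 14 + 1.6·13 = 34.8; e = 37.3 − 34.8 = 2.5
t=17: ŷ = 14 + 1.6·17 = 41.2; e = 39 − 41.2 = -2.2
t=19: ŷ = 14 + 1.6·19 = 44.4; e = 44.8 − 44.4 = 0.4
t=21: ŷ = 14 + 1.6·21 = 47.6; e = 47.4 − 47.6 = -0.2
|e| > 2: t=13 (|e|=2.5), t=17 (|e|=2.2) → 2

2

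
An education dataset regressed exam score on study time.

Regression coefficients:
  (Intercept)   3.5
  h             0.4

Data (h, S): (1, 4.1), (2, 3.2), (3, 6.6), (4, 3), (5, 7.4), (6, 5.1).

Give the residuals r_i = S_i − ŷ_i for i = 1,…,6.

h=1: ŷ = 3.5 + 0.4·1 = 3.9; r = 4.1 − 3.9 = 0.2
h=2: ŷ = 3.5 + 0.4·2 = 4.3; r = 3.2 − 4.3 = -1.1
h=3: ŷ = 3.5 + 0.4·3 = 4.7; r = 6.6 − 4.7 = 1.9
h=4: ŷ = 3.5 + 0.4·4 = 5.1; r = 3 − 5.1 = -2.1
h=5: ŷ = 3.5 + 0.4·5 = 5.5; r = 7.4 − 5.5 = 1.9
h=6: ŷ = 3.5 + 0.4·6 = 5.9; r = 5.1 − 5.9 = -0.8

0.2, -1.1, 1.9, -2.1, 1.9, -0.8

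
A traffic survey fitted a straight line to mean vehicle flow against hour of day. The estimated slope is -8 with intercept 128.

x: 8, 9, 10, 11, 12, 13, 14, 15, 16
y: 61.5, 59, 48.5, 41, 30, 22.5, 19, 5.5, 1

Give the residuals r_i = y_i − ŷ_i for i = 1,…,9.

-2.5, 3, 0.5, 1, -2, -1.5, 3, -2.5, 1

x=8: ŷ = 128 − 8·8 = 64; r = 61.5 − 64 = -2.5
x=9: ŷ = 128 − 8·9 = 56; r = 59 − 56 = 3
x=10: ŷ = 128 − 8·10 = 48; r = 48.5 − 48 = 0.5
x=11: ŷ = 128 − 8·11 = 40; r = 41 − 40 = 1
x=12: ŷ = 128 − 8·12 = 32; r = 30 − 32 = -2
x=13: ŷ = 128 − 8·13 = 24; r = 22.5 − 24 = -1.5
x=14: ŷ = 128 − 8·14 = 16; r = 19 − 16 = 3
x=15: ŷ = 128 − 8·15 = 8; r = 5.5 − 8 = -2.5
x=16: ŷ = 128 − 8·16 = 0; r = 1 − 0 = 1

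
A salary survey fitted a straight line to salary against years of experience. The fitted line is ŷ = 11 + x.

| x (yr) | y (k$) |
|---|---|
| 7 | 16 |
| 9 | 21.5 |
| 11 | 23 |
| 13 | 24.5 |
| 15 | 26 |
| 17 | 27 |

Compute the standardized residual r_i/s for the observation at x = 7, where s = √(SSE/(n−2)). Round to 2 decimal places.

-1.37

x=7: ŷ = 11 + 7 = 18; r = 16 − 18 = -2
x=9: ŷ = 11 + 9 = 20; r = 21.5 − 20 = 1.5
x=11: ŷ = 11 + 11 = 22; r = 23 − 22 = 1
x=13: ŷ = 11 + 13 = 24; r = 24.5 − 24 = 0.5
x=15: ŷ = 11 + 15 = 26; r = 26 − 26 = 0
x=17: ŷ = 11 + 17 = 28; r = 27 − 28 = -1
SSE = 4 + 2.25 + 1 + 0.25 + 0 + 1 = 8.5
s = √(8.5/4) = 1.45774
r/s = -2 / 1.45774 = -1.37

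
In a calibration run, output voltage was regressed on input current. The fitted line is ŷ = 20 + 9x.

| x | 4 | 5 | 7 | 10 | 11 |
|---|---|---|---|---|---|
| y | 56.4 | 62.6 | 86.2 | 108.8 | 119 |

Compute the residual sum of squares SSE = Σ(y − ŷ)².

SSE = 17.6

x=4: ŷ = 20 + 9·4 = 56; r = 56.4 − 56 = 0.4
x=5: ŷ = 20 + 9·5 = 65; r = 62.6 − 65 = -2.4
x=7: ŷ = 20 + 9·7 = 83; r = 86.2 − 83 = 3.2
x=10: ŷ = 20 + 9·10 = 110; r = 108.8 − 110 = -1.2
x=11: ŷ = 20 + 9·11 = 119; r = 119 − 119 = 0
SSE = 0.16 + 5.76 + 10.24 + 1.44 + 0 = 17.6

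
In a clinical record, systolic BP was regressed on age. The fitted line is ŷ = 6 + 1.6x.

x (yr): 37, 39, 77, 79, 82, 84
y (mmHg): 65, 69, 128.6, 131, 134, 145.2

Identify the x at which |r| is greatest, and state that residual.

x = 84, r = 4.8

x=37: ŷ = 6 + 1.6·37 = 65.2; r = 65 − 65.2 = -0.2
x=39: ŷ = 6 + 1.6·39 = 68.4; r = 69 − 68.4 = 0.6
x=77: ŷ = 6 + 1.6·77 = 129.2; r = 128.6 − 129.2 = -0.6
x=79: ŷ = 6 + 1.6·79 = 132.4; r = 131 − 132.4 = -1.4
x=82: ŷ = 6 + 1.6·82 = 137.2; r = 134 − 137.2 = -3.2
x=84: ŷ = 6 + 1.6·84 = 140.4; r = 145.2 − 140.4 = 4.8
Largest |r| is 4.8 at x = 84, residual 4.8.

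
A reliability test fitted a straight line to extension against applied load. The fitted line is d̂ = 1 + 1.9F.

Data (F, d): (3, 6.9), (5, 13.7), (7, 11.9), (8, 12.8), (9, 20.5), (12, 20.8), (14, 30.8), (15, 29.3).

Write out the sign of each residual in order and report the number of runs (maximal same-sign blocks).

6 runs

F=3: d̂ = 1 + 1.9·3 = 6.7; e = 6.9 − 6.7 = 0.2
F=5: d̂ = 1 + 1.9·5 = 10.5; e = 13.7 − 10.5 = 3.2
F=7: d̂ = 1 + 1.9·7 = 14.3; e = 11.9 − 14.3 = -2.4
F=8: d̂ = 1 + 1.9·8 = 16.2; e = 12.8 − 16.2 = -3.4
F=9: d̂ = 1 + 1.9·9 = 18.1; e = 20.5 − 18.1 = 2.4
F=12: d̂ = 1 + 1.9·12 = 23.8; e = 20.8 − 23.8 = -3
F=14: d̂ = 1 + 1.9·14 = 27.6; e = 30.8 − 27.6 = 3.2
F=15: d̂ = 1 + 1.9·15 = 29.5; e = 29.3 − 29.5 = -0.2
Signs: + + − − + − + −
Runs: +×2, −×2, +×1, −×1, +×1, −×1 → 6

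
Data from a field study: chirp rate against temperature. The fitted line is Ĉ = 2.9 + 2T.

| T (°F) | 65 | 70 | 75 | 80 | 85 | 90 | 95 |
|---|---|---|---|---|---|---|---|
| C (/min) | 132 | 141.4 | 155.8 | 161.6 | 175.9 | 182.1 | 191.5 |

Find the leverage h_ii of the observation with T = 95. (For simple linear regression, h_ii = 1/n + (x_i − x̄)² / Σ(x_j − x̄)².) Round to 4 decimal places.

T̄ = (65 + 70 + 75 + 80 + 85 + 90 + 95)/7 = 80
Σ(T − T̄)² = 225 + 100 + 25 + 0 + 25 + 100 + 225 = 700
h = 1/7 + (15)²/700 = 0.142857 + 0.321429 = 0.4643

h = 0.4643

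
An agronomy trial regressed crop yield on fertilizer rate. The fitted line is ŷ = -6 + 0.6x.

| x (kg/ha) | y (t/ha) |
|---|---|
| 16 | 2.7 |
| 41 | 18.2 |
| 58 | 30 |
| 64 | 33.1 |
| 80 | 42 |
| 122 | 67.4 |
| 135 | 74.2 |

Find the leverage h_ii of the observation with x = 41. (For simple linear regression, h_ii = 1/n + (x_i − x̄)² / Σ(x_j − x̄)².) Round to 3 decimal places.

x̄ = (16 + 41 + 58 + 64 + 80 + 122 + 135)/7 = 73.7143
Σ(x − x̄)² = 3330.94 + 1070.22 + 246.939 + 94.3673 + 39.5102 + 2331.51 + 3755.94 = 10869.4
h = 1/7 + (-32.7143)²/10869.4 = 0.142857 + 0.0984619 = 0.241

h = 0.241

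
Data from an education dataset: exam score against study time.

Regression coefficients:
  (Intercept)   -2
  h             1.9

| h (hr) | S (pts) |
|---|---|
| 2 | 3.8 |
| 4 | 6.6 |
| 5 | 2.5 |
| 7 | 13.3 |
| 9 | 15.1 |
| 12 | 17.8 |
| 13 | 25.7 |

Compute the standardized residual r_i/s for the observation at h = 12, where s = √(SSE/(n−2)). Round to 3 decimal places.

h=2: Ŝ = -2 + 1.9·2 = 1.8; r = 3.8 − 1.8 = 2
h=4: Ŝ = -2 + 1.9·4 = 5.6; r = 6.6 − 5.6 = 1
h=5: Ŝ = -2 + 1.9·5 = 7.5; r = 2.5 − 7.5 = -5
h=7: Ŝ = -2 + 1.9·7 = 11.3; r = 13.3 − 11.3 = 2
h=9: Ŝ = -2 + 1.9·9 = 15.1; r = 15.1 − 15.1 = 0
h=12: Ŝ = -2 + 1.9·12 = 20.8; r = 17.8 − 20.8 = -3
h=13: Ŝ = -2 + 1.9·13 = 22.7; r = 25.7 − 22.7 = 3
SSE = 4 + 1 + 25 + 4 + 0 + 9 + 9 = 52
s = √(52/5) = 3.2249
r/s = -3 / 3.2249 = -0.930

-0.930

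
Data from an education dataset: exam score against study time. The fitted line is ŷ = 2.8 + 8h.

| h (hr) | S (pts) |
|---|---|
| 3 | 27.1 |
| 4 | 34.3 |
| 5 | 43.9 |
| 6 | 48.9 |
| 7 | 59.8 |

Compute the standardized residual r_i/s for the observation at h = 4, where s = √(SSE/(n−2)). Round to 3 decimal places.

-0.349

h=3: ŷ = 2.8 + 8·3 = 26.8; r = 27.1 − 26.8 = 0.3
h=4: ŷ = 2.8 + 8·4 = 34.8; r = 34.3 − 34.8 = -0.5
h=5: ŷ = 2.8 + 8·5 = 42.8; r = 43.9 − 42.8 = 1.1
h=6: ŷ = 2.8 + 8·6 = 50.8; r = 48.9 − 50.8 = -1.9
h=7: ŷ = 2.8 + 8·7 = 58.8; r = 59.8 − 58.8 = 1
SSE = 0.09 + 0.25 + 1.21 + 3.61 + 1 = 6.16
s = √(6.16/3) = 1.43295
r/s = -0.5 / 1.43295 = -0.349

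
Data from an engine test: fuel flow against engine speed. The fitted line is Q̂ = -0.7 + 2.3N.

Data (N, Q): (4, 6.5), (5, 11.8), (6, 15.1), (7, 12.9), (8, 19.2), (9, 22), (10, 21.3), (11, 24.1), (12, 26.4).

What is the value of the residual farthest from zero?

e = -2.5

N=4: Q̂ = -0.7 + 2.3·4 = 8.5; e = 6.5 − 8.5 = -2
N=5: Q̂ = -0.7 + 2.3·5 = 10.8; e = 11.8 − 10.8 = 1
N=6: Q̂ = -0.7 + 2.3·6 = 13.1; e = 15.1 − 13.1 = 2
N=7: Q̂ = -0.7 + 2.3·7 = 15.4; e = 12.9 − 15.4 = -2.5
N=8: Q̂ = -0.7 + 2.3·8 = 17.7; e = 19.2 − 17.7 = 1.5
N=9: Q̂ = -0.7 + 2.3·9 = 20; e = 22 − 20 = 2
N=10: Q̂ = -0.7 + 2.3·10 = 22.3; e = 21.3 − 22.3 = -1
N=11: Q̂ = -0.7 + 2.3·11 = 24.6; e = 24.1 − 24.6 = -0.5
N=12: Q̂ = -0.7 + 2.3·12 = 26.9; e = 26.4 − 26.9 = -0.5
Largest |e| is 2.5 at N = 7, residual -2.5.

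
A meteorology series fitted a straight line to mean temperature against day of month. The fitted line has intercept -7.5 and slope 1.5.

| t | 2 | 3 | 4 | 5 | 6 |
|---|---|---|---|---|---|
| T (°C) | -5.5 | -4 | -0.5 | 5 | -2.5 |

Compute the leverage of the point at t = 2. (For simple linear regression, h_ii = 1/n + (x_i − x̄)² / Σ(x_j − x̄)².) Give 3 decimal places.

h = 0.600

t̄ = (2 + 3 + 4 + 5 + 6)/5 = 4
Σ(t − t̄)² = 4 + 1 + 0 + 1 + 4 = 10
h = 1/5 + (-2)²/10 = 0.2 + 0.4 = 0.600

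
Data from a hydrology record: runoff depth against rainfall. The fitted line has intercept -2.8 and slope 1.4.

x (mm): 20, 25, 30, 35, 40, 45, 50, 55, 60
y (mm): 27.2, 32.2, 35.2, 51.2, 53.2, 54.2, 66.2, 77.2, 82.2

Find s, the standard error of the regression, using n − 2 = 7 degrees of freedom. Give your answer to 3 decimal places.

x=20: ŷ = -2.8 + 1.4·20 = 25.2; r = 27.2 − 25.2 = 2
x=25: ŷ = -2.8 + 1.4·25 = 32.2; r = 32.2 − 32.2 = 0
x=30: ŷ = -2.8 + 1.4·30 = 39.2; r = 35.2 − 39.2 = -4
x=35: ŷ = -2.8 + 1.4·35 = 46.2; r = 51.2 − 46.2 = 5
x=40: ŷ = -2.8 + 1.4·40 = 53.2; r = 53.2 − 53.2 = 0
x=45: ŷ = -2.8 + 1.4·45 = 60.2; r = 54.2 − 60.2 = -6
x=50: ŷ = -2.8 + 1.4·50 = 67.2; r = 66.2 − 67.2 = -1
x=55: ŷ = -2.8 + 1.4·55 = 74.2; r = 77.2 − 74.2 = 3
x=60: ŷ = -2.8 + 1.4·60 = 81.2; r = 82.2 − 81.2 = 1
SSE = 4 + 0 + 16 + 25 + 0 + 36 + 1 + 9 + 1 = 92
s = √(92/7) = √13.1429 ≈ 3.625

s = 3.625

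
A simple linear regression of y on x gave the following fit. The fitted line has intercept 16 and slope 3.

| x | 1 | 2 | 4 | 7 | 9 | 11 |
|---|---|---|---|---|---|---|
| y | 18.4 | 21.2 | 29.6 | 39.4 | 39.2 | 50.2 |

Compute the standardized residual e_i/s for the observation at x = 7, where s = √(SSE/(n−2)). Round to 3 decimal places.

x=1: ŷ = 16 + 3·1 = 19; e = 18.4 − 19 = -0.6
x=2: ŷ = 16 + 3·2 = 22; e = 21.2 − 22 = -0.8
x=4: ŷ = 16 + 3·4 = 28; e = 29.6 − 28 = 1.6
x=7: ŷ = 16 + 3·7 = 37; e = 39.4 − 37 = 2.4
x=9: ŷ = 16 + 3·9 = 43; e = 39.2 − 43 = -3.8
x=11: ŷ = 16 + 3·11 = 49; e = 50.2 − 49 = 1.2
SSE = 0.36 + 0.64 + 2.56 + 5.76 + 14.44 + 1.44 = 25.2
s = √(25.2/4) = 2.50998
e/s = 2.4 / 2.50998 = 0.956

0.956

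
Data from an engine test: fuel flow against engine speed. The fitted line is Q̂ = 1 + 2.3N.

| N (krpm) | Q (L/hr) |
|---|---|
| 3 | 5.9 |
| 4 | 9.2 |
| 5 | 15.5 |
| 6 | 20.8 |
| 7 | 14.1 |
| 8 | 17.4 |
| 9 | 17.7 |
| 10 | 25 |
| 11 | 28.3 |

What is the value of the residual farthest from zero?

e = 6

N=3: Q̂ = 1 + 2.3·3 = 7.9; e = 5.9 − 7.9 = -2
N=4: Q̂ = 1 + 2.3·4 = 10.2; e = 9.2 − 10.2 = -1
N=5: Q̂ = 1 + 2.3·5 = 12.5; e = 15.5 − 12.5 = 3
N=6: Q̂ = 1 + 2.3·6 = 14.8; e = 20.8 − 14.8 = 6
N=7: Q̂ = 1 + 2.3·7 = 17.1; e = 14.1 − 17.1 = -3
N=8: Q̂ = 1 + 2.3·8 = 19.4; e = 17.4 − 19.4 = -2
N=9: Q̂ = 1 + 2.3·9 = 21.7; e = 17.7 − 21.7 = -4
N=10: Q̂ = 1 + 2.3·10 = 24; e = 25 − 24 = 1
N=11: Q̂ = 1 + 2.3·11 = 26.3; e = 28.3 − 26.3 = 2
Largest |e| is 6 at N = 6, residual 6.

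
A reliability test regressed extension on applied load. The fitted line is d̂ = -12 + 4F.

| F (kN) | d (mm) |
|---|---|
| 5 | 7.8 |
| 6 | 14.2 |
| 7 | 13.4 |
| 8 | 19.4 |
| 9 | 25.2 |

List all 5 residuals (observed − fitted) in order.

F=5: d̂ = -12 + 4·5 = 8; r = 7.8 − 8 = -0.2
F=6: d̂ = -12 + 4·6 = 12; r = 14.2 − 12 = 2.2
F=7: d̂ = -12 + 4·7 = 16; r = 13.4 − 16 = -2.6
F=8: d̂ = -12 + 4·8 = 20; r = 19.4 − 20 = -0.6
F=9: d̂ = -12 + 4·9 = 24; r = 25.2 − 24 = 1.2

-0.2, 2.2, -2.6, -0.6, 1.2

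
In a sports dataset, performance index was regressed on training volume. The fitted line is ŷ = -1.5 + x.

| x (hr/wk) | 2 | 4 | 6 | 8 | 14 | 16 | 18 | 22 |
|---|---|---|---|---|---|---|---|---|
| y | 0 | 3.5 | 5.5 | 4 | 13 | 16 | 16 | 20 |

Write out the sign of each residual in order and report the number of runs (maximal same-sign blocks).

5 runs

x=2: ŷ = -1.5 + 2 = 0.5; e = 0 − 0.5 = -0.5
x=4: ŷ = -1.5 + 4 = 2.5; e = 3.5 − 2.5 = 1
x=6: ŷ = -1.5 + 6 = 4.5; e = 5.5 − 4.5 = 1
x=8: ŷ = -1.5 + 8 = 6.5; e = 4 − 6.5 = -2.5
x=14: ŷ = -1.5 + 14 = 12.5; e = 13 − 12.5 = 0.5
x=16: ŷ = -1.5 + 16 = 14.5; e = 16 − 14.5 = 1.5
x=18: ŷ = -1.5 + 18 = 16.5; e = 16 − 16.5 = -0.5
x=22: ŷ = -1.5 + 22 = 20.5; e = 20 − 20.5 = -0.5
Signs: − + + − + + − −
Runs: −×1, +×2, −×1, +×2, −×2 → 5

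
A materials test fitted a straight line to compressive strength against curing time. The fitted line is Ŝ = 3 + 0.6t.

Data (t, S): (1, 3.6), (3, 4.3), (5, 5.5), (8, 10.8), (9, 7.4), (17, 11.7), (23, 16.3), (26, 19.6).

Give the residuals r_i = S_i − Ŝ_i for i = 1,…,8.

t=1: Ŝ = 3 + 0.6·1 = 3.6; r = 3.6 − 3.6 = 0
t=3: Ŝ = 3 + 0.6·3 = 4.8; r = 4.3 − 4.8 = -0.5
t=5: Ŝ = 3 + 0.6·5 = 6; r = 5.5 − 6 = -0.5
t=8: Ŝ = 3 + 0.6·8 = 7.8; r = 10.8 − 7.8 = 3
t=9: Ŝ = 3 + 0.6·9 = 8.4; r = 7.4 − 8.4 = -1
t=17: Ŝ = 3 + 0.6·17 = 13.2; r = 11.7 − 13.2 = -1.5
t=23: Ŝ = 3 + 0.6·23 = 16.8; r = 16.3 − 16.8 = -0.5
t=26: Ŝ = 3 + 0.6·26 = 18.6; r = 19.6 − 18.6 = 1

0, -0.5, -0.5, 3, -1, -1.5, -0.5, 1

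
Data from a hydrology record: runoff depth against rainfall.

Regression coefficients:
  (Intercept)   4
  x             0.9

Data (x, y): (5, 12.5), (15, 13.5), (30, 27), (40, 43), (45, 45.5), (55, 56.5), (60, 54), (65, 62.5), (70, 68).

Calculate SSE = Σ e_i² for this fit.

x=5: ŷ = 4 + 0.9·5 = 8.5; e = 12.5 − 8.5 = 4
x=15: ŷ = 4 + 0.9·15 = 17.5; e = 13.5 − 17.5 = -4
x=30: ŷ = 4 + 0.9·30 = 31; e = 27 − 31 = -4
x=40: ŷ = 4 + 0.9·40 = 40; e = 43 − 40 = 3
x=45: ŷ = 4 + 0.9·45 = 44.5; e = 45.5 − 44.5 = 1
x=55: ŷ = 4 + 0.9·55 = 53.5; e = 56.5 − 53.5 = 3
x=60: ŷ = 4 + 0.9·60 = 58; e = 54 − 58 = -4
x=65: ŷ = 4 + 0.9·65 = 62.5; e = 62.5 − 62.5 = 0
x=70: ŷ = 4 + 0.9·70 = 67; e = 68 − 67 = 1
SSE = 16 + 16 + 16 + 9 + 1 + 9 + 16 + 0 + 1 = 84

SSE = 84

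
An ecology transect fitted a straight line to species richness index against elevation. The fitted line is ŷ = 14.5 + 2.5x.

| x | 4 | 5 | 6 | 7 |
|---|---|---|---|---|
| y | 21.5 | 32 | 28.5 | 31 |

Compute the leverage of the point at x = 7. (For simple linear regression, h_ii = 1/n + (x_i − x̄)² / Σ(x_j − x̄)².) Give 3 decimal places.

h = 0.700

x̄ = (4 + 5 + 6 + 7)/4 = 5.5
Σ(x − x̄)² = 2.25 + 0.25 + 0.25 + 2.25 = 5
h = 1/4 + (1.5)²/5 = 0.25 + 0.45 = 0.700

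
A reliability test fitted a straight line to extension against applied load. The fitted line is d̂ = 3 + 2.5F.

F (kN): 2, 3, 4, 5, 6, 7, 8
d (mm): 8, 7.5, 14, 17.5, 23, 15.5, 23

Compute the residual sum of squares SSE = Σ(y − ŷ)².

SSE = 64

F=2: d̂ = 3 + 2.5·2 = 8; r = 8 − 8 = 0
F=3: d̂ = 3 + 2.5·3 = 10.5; r = 7.5 − 10.5 = -3
F=4: d̂ = 3 + 2.5·4 = 13; r = 14 − 13 = 1
F=5: d̂ = 3 + 2.5·5 = 15.5; r = 17.5 − 15.5 = 2
F=6: d̂ = 3 + 2.5·6 = 18; r = 23 − 18 = 5
F=7: d̂ = 3 + 2.5·7 = 20.5; r = 15.5 − 20.5 = -5
F=8: d̂ = 3 + 2.5·8 = 23; r = 23 − 23 = 0
SSE = 0 + 9 + 1 + 4 + 25 + 25 + 0 = 64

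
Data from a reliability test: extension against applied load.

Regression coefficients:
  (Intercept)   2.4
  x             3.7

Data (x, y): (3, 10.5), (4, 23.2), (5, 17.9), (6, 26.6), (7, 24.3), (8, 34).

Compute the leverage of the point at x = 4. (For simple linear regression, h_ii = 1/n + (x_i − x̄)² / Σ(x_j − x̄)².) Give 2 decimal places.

x̄ = (3 + 4 + 5 + 6 + 7 + 8)/6 = 5.5
Σ(x − x̄)² = 6.25 + 2.25 + 0.25 + 0.25 + 2.25 + 6.25 = 17.5
h = 1/6 + (-1.5)²/17.5 = 0.166667 + 0.128571 = 0.30

h = 0.30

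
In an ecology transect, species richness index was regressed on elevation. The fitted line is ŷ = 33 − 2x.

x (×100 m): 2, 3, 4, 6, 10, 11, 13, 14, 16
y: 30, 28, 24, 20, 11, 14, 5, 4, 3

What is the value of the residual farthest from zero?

x=2: ŷ = 33 − 2·2 = 29; r = 30 − 29 = 1
x=3: ŷ = 33 − 2·3 = 27; r = 28 − 27 = 1
x=4: ŷ = 33 − 2·4 = 25; r = 24 − 25 = -1
x=6: ŷ = 33 − 2·6 = 21; r = 20 − 21 = -1
x=10: ŷ = 33 − 2·10 = 13; r = 11 − 13 = -2
x=11: ŷ = 33 − 2·11 = 11; r = 14 − 11 = 3
x=13: ŷ = 33 − 2·13 = 7; r = 5 − 7 = -2
x=14: ŷ = 33 − 2·14 = 5; r = 4 − 5 = -1
x=16: ŷ = 33 − 2·16 = 1; r = 3 − 1 = 2
Largest |r| is 3 at x = 11, residual 3.

r = 3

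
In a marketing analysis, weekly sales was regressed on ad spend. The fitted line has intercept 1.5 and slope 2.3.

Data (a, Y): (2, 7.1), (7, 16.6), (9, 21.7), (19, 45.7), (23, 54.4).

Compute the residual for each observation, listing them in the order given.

1, -1, -0.5, 0.5, 0

a=2: Ŷ = 1.5 + 2.3·2 = 6.1; r = 7.1 − 6.1 = 1
a=7: Ŷ = 1.5 + 2.3·7 = 17.6; r = 16.6 − 17.6 = -1
a=9: Ŷ = 1.5 + 2.3·9 = 22.2; r = 21.7 − 22.2 = -0.5
a=19: Ŷ = 1.5 + 2.3·19 = 45.2; r = 45.7 − 45.2 = 0.5
a=23: Ŷ = 1.5 + 2.3·23 = 54.4; r = 54.4 − 54.4 = 0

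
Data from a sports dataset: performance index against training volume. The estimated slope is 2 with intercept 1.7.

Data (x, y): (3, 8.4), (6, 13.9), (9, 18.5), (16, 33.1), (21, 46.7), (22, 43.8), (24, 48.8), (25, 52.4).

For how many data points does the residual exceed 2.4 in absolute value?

1

x=3: ŷ = 1.7 + 2·3 = 7.7; e = 8.4 − 7.7 = 0.7
x=6: ŷ = 1.7 + 2·6 = 13.7; e = 13.9 − 13.7 = 0.2
x=9: ŷ = 1.7 + 2·9 = 19.7; e = 18.5 − 19.7 = -1.2
x=16: ŷ = 1.7 + 2·16 = 33.7; e = 33.1 − 33.7 = -0.6
x=21: ŷ = 1.7 + 2·21 = 43.7; e = 46.7 − 43.7 = 3
x=22: ŷ = 1.7 + 2·22 = 45.7; e = 43.8 − 45.7 = -1.9
x=24: ŷ = 1.7 + 2·24 = 49.7; e = 48.8 − 49.7 = -0.9
x=25: ŷ = 1.7 + 2·25 = 51.7; e = 52.4 − 51.7 = 0.7
|e| > 2.4: x=21 (|e|=3) → 1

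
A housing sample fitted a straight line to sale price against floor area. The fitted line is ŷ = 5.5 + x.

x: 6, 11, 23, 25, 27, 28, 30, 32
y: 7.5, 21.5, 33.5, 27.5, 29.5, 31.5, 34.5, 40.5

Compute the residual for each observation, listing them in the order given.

-4, 5, 5, -3, -3, -2, -1, 3

x=6: ŷ = 5.5 + 6 = 11.5; e = 7.5 − 11.5 = -4
x=11: ŷ = 5.5 + 11 = 16.5; e = 21.5 − 16.5 = 5
x=23: ŷ = 5.5 + 23 = 28.5; e = 33.5 − 28.5 = 5
x=25: ŷ = 5.5 + 25 = 30.5; e = 27.5 − 30.5 = -3
x=27: ŷ = 5.5 + 27 = 32.5; e = 29.5 − 32.5 = -3
x=28: ŷ = 5.5 + 28 = 33.5; e = 31.5 − 33.5 = -2
x=30: ŷ = 5.5 + 30 = 35.5; e = 34.5 − 35.5 = -1
x=32: ŷ = 5.5 + 32 = 37.5; e = 40.5 − 37.5 = 3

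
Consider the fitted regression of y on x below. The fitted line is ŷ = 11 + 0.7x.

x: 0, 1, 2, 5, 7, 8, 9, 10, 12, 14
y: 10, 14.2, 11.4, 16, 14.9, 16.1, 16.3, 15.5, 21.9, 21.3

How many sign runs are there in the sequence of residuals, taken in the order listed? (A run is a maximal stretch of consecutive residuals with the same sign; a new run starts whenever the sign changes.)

6 runs

x=0: ŷ = 11 + 0.7·0 = 11; r = 10 − 11 = -1
x=1: ŷ = 11 + 0.7·1 = 11.7; r = 14.2 − 11.7 = 2.5
x=2: ŷ = 11 + 0.7·2 = 12.4; r = 11.4 − 12.4 = -1
x=5: ŷ = 11 + 0.7·5 = 14.5; r = 16 − 14.5 = 1.5
x=7: ŷ = 11 + 0.7·7 = 15.9; r = 14.9 − 15.9 = -1
x=8: ŷ = 11 + 0.7·8 = 16.6; r = 16.1 − 16.6 = -0.5
x=9: ŷ = 11 + 0.7·9 = 17.3; r = 16.3 − 17.3 = -1
x=10: ŷ = 11 + 0.7·10 = 18; r = 15.5 − 18 = -2.5
x=12: ŷ = 11 + 0.7·12 = 19.4; r = 21.9 − 19.4 = 2.5
x=14: ŷ = 11 + 0.7·14 = 20.8; r = 21.3 − 20.8 = 0.5
Signs: − + − + − − − − + +
Runs: −×1, +×1, −×1, +×1, −×4, +×2 → 6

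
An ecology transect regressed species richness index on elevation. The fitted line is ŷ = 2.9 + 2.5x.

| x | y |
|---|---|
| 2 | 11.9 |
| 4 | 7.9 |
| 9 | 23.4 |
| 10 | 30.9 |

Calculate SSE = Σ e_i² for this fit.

SSE = 54

x=2: ŷ = 2.9 + 2.5·2 = 7.9; e = 11.9 − 7.9 = 4
x=4: ŷ = 2.9 + 2.5·4 = 12.9; e = 7.9 − 12.9 = -5
x=9: ŷ = 2.9 + 2.5·9 = 25.4; e = 23.4 − 25.4 = -2
x=10: ŷ = 2.9 + 2.5·10 = 27.9; e = 30.9 − 27.9 = 3
SSE = 16 + 25 + 4 + 9 = 54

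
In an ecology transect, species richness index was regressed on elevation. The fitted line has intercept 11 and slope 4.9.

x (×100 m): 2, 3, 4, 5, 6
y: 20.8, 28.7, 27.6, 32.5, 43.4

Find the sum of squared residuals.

SSE = 36

x=2: ŷ = 11 + 4.9·2 = 20.8; e = 20.8 − 20.8 = 0
x=3: ŷ = 11 + 4.9·3 = 25.7; e = 28.7 − 25.7 = 3
x=4: ŷ = 11 + 4.9·4 = 30.6; e = 27.6 − 30.6 = -3
x=5: ŷ = 11 + 4.9·5 = 35.5; e = 32.5 − 35.5 = -3
x=6: ŷ = 11 + 4.9·6 = 40.4; e = 43.4 − 40.4 = 3
SSE = 0 + 9 + 9 + 9 + 9 = 36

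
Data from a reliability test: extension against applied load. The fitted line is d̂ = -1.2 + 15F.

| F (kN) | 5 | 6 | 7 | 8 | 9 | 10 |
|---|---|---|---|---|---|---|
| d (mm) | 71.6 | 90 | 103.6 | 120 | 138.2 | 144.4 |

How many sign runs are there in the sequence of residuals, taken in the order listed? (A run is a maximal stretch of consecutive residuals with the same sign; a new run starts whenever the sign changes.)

F=5: d̂ = -1.2 + 15·5 = 73.8; r = 71.6 − 73.8 = -2.2
F=6: d̂ = -1.2 + 15·6 = 88.8; r = 90 − 88.8 = 1.2
F=7: d̂ = -1.2 + 15·7 = 103.8; r = 103.6 − 103.8 = -0.2
F=8: d̂ = -1.2 + 15·8 = 118.8; r = 120 − 118.8 = 1.2
F=9: d̂ = -1.2 + 15·9 = 133.8; r = 138.2 − 133.8 = 4.4
F=10: d̂ = -1.2 + 15·10 = 148.8; r = 144.4 − 148.8 = -4.4
Signs: − + − + + −
Runs: −×1, +×1, −×1, +×2, −×1 → 5

5 runs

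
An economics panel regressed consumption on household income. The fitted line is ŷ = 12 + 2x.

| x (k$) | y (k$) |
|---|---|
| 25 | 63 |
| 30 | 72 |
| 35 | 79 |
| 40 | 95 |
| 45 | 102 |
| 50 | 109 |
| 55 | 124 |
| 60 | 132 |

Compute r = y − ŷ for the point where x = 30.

ŷ = 12 + 2·30 = 72
r = 72 − 72 = 0

r = 0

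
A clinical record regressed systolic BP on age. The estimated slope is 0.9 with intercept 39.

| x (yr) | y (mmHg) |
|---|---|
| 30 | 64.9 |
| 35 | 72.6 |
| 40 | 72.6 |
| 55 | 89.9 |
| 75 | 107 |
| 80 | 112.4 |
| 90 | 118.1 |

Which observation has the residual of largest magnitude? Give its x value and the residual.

x=30: ŷ = 39 + 0.9·30 = 66; e = 64.9 − 66 = -1.1
x=35: ŷ = 39 + 0.9·35 = 70.5; e = 72.6 − 70.5 = 2.1
x=40: ŷ = 39 + 0.9·40 = 75; e = 72.6 − 75 = -2.4
x=55: ŷ = 39 + 0.9·55 = 88.5; e = 89.9 − 88.5 = 1.4
x=75: ŷ = 39 + 0.9·75 = 106.5; e = 107 − 106.5 = 0.5
x=80: ŷ = 39 + 0.9·80 = 111; e = 112.4 − 111 = 1.4
x=90: ŷ = 39 + 0.9·90 = 120; e = 118.1 − 120 = -1.9
Largest |e| is 2.4 at x = 40, residual -2.4.

x = 40, e = -2.4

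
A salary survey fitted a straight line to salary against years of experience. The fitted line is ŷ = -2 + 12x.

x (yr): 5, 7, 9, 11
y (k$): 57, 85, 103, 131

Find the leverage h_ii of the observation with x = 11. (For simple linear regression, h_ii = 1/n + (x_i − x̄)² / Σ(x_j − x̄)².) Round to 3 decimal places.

h = 0.700

x̄ = (5 + 7 + 9 + 11)/4 = 8
Σ(x − x̄)² = 9 + 1 + 1 + 9 = 20
h = 1/4 + (3)²/20 = 0.25 + 0.45 = 0.700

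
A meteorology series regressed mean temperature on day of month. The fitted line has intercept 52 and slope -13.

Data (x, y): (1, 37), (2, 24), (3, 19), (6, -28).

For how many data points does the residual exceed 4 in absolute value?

x=1: ŷ = 52 − 13·1 = 39; r = 37 − 39 = -2
x=2: ŷ = 52 − 13·2 = 26; r = 24 − 26 = -2
x=3: ŷ = 52 − 13·3 = 13; r = 19 − 13 = 6
x=6: ŷ = 52 − 13·6 = -26; r = -28 − (-26) = -2
|r| > 4: x=3 (|r|=6) → 1

1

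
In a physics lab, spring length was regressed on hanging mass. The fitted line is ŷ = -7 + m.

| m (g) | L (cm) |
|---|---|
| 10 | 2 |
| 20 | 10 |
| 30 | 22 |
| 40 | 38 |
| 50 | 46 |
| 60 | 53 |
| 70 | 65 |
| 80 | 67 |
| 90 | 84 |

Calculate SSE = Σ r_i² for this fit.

SSE = 86

m=10: ŷ = -7 + 10 = 3; r = 2 − 3 = -1
m=20: ŷ = -7 + 20 = 13; r = 10 − 13 = -3
m=30: ŷ = -7 + 30 = 23; r = 22 − 23 = -1
m=40: ŷ = -7 + 40 = 33; r = 38 − 33 = 5
m=50: ŷ = -7 + 50 = 43; r = 46 − 43 = 3
m=60: ŷ = -7 + 60 = 53; r = 53 − 53 = 0
m=70: ŷ = -7 + 70 = 63; r = 65 − 63 = 2
m=80: ŷ = -7 + 80 = 73; r = 67 − 73 = -6
m=90: ŷ = -7 + 90 = 83; r = 84 − 83 = 1
SSE = 1 + 9 + 1 + 25 + 9 + 0 + 4 + 36 + 1 = 86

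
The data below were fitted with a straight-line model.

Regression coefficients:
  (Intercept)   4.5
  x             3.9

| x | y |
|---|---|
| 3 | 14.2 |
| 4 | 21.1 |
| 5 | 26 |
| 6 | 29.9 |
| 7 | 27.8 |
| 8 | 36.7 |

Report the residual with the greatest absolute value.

x=3: ŷ = 4.5 + 3.9·3 = 16.2; e = 14.2 − 16.2 = -2
x=4: ŷ = 4.5 + 3.9·4 = 20.1; e = 21.1 − 20.1 = 1
x=5: ŷ = 4.5 + 3.9·5 = 24; e = 26 − 24 = 2
x=6: ŷ = 4.5 + 3.9·6 = 27.9; e = 29.9 − 27.9 = 2
x=7: ŷ = 4.5 + 3.9·7 = 31.8; e = 27.8 − 31.8 = -4
x=8: ŷ = 4.5 + 3.9·8 = 35.7; e = 36.7 − 35.7 = 1
Largest |e| is 4 at x = 7, residual -4.

e = -4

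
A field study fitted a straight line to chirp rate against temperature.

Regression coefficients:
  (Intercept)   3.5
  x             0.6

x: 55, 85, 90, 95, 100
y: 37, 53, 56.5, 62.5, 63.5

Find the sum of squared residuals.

SSE = 7.5

x=55: ŷ = 3.5 + 0.6·55 = 36.5; r = 37 − 36.5 = 0.5
x=85: ŷ = 3.5 + 0.6·85 = 54.5; r = 53 − 54.5 = -1.5
x=90: ŷ = 3.5 + 0.6·90 = 57.5; r = 56.5 − 57.5 = -1
x=95: ŷ = 3.5 + 0.6·95 = 60.5; r = 62.5 − 60.5 = 2
x=100: ŷ = 3.5 + 0.6·100 = 63.5; r = 63.5 − 63.5 = 0
SSE = 0.25 + 2.25 + 1 + 4 + 0 = 7.5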